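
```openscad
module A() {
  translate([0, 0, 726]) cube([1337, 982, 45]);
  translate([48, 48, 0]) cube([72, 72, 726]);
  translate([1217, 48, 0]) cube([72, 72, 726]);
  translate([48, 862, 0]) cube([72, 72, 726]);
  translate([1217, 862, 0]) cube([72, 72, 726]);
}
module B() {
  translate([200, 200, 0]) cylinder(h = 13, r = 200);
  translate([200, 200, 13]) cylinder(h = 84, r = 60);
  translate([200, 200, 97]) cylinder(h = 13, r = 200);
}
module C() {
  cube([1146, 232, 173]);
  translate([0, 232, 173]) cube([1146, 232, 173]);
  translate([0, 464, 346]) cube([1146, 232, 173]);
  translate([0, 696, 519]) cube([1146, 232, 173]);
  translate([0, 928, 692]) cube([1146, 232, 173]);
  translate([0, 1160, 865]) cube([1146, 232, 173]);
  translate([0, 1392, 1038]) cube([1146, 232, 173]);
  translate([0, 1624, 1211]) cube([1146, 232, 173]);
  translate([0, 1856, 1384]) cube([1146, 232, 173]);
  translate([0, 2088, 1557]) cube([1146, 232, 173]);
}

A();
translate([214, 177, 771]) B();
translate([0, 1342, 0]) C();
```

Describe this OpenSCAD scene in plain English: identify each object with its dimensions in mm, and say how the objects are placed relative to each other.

A is a rectangular dining table. The top is 1337×982×45 mm with its upper surface at z = 771 mm. It stands on four 72×72 mm square legs, each inset 48 mm from the nearest pair of top edges, running from the floor to the underside of the top.

B is a spool: two coaxial disc flanges of radius 200 mm and thickness 13 mm, joined by a core cylinder of radius 60 mm and height 84 mm. The lower flange rests on z = 0 and the three cylinders share a vertical axis.

C is a run of 10 identical solid stair steps. Each tread is 1146×232 mm and each step block is 173 mm high. Step 1 rests on the floor; step k is offset from step 1 by (k−1)×232 mm in y and (k−1)×173 mm in z.

The spool is on top of the table. The staircase is on the floor beside the table on its +y side.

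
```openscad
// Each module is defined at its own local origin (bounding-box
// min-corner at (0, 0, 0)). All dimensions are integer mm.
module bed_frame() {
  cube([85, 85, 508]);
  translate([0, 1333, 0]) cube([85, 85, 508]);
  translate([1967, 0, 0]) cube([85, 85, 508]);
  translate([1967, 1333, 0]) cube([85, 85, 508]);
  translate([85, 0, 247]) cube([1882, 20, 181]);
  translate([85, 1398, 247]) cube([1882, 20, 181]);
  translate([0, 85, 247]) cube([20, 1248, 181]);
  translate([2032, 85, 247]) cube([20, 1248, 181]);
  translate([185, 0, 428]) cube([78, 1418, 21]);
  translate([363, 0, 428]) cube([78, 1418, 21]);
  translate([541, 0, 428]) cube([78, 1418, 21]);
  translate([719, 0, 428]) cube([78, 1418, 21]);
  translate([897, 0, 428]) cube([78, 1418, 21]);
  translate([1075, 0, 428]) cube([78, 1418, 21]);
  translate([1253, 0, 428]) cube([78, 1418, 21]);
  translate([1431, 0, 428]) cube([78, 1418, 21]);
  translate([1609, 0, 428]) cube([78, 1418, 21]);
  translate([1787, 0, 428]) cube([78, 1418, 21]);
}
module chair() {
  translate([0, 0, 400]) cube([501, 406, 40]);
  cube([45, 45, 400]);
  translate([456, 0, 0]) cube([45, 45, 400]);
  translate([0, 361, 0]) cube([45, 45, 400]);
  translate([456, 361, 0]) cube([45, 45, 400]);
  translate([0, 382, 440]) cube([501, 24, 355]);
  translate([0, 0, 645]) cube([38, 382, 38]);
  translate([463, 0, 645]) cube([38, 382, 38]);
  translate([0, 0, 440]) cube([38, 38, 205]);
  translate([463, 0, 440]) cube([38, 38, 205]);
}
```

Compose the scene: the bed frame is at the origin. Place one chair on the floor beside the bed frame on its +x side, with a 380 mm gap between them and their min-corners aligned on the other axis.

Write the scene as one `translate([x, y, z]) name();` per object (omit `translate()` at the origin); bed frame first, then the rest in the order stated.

bed_frame();
translate([2432, 0, 0]) chair();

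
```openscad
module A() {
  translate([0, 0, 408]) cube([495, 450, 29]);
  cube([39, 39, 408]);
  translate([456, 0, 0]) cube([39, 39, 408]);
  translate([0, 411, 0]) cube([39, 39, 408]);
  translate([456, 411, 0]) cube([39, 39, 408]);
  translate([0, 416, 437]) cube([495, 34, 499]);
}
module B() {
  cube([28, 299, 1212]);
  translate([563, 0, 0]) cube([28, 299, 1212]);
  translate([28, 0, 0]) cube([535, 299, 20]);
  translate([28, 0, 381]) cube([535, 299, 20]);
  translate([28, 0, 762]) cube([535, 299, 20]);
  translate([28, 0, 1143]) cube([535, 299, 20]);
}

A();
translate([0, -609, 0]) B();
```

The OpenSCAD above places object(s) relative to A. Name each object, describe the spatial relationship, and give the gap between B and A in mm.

The bookshelf's nearest face is 310 mm from the chair's −y face.

A is a chair. B is a bookshelf. The bookshelf is on the floor beside the chair on its −y side. The gap between the bookshelf and the chair is 310 mm.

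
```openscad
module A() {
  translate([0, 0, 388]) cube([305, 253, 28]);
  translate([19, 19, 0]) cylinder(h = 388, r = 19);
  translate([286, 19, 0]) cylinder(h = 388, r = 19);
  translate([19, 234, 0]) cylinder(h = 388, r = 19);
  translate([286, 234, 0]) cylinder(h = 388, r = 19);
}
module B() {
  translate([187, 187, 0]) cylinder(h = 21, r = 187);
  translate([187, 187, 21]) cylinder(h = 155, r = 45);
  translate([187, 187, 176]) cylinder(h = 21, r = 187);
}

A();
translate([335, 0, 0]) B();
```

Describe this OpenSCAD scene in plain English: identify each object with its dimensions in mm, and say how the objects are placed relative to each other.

A is a simple wooden stool: a rectangular seat 305 mm (x) by 253 mm (y), 28 mm thick, top face at z = 416 mm, on four round legs, each 38 mm in diameter. The legs rest on z = 0, each leg's axis is inset half a diameter from the nearest pair of seat edges (so the leg's bounding box is flush with the corner).

B is a spool: two coaxial disc flanges of radius 187 mm and thickness 21 mm, joined by a core cylinder of radius 45 mm and height 155 mm. The lower flange rests on z = 0 and the three cylinders share a vertical axis.

The spool is on the floor beside the stool on its +x side.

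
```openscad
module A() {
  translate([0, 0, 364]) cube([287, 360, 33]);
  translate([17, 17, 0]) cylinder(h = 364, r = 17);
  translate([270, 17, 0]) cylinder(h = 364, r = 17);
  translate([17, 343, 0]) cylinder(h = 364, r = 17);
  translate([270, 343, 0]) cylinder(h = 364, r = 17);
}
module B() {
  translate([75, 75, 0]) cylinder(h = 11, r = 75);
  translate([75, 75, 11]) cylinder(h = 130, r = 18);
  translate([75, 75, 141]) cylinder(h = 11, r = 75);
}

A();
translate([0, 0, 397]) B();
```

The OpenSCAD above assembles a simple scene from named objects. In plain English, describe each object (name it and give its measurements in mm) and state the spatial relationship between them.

A is a four-legged stool. The seat is 287×360 mm, 33 mm thick, top at z = 397 mm. It stands on four round legs, each 34 mm in diameter, from z = 0 to the seat underside, each leg's axis is inset half a diameter from the nearest pair of seat edges (so the leg's bounding box is flush with the corner).

B is a spool: two coaxial disc flanges of radius 75 mm and thickness 11 mm, joined by a core cylinder of radius 18 mm and height 130 mm. The lower flange rests on z = 0 and the three cylinders share a vertical axis.

The spool is on top of the stool.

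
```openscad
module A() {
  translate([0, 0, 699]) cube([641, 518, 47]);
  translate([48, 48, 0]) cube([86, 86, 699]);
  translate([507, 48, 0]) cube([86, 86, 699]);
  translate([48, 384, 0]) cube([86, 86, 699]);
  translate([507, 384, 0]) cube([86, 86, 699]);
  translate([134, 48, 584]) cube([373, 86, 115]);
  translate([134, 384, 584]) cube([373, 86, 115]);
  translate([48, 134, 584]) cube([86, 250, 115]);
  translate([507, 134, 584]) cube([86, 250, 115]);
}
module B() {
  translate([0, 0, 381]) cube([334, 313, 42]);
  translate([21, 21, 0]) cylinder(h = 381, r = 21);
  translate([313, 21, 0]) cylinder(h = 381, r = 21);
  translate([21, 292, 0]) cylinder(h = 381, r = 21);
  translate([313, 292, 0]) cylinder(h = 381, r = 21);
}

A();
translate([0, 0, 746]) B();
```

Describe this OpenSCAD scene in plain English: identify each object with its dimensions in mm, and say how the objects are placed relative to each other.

A is a table: top 641 mm (x) × 518 mm (y), 47 mm thick, upper face at z = 746 mm, on four 86×86 mm square legs, each inset 48 mm from the nearest pair of top edges, running from z = 0 to the bottom of the top. Four apron rails, 86 mm thick and 115 mm tall, run between adjacent legs with their top edges flush with the underside of the top and their outer faces flush with the legs' outer faces.

B is a four-legged stool. The seat is a 334×313×42 mm slab whose top surface is at z = 423 mm; four round legs, each 42 mm in diameter, run from the floor (z = 0) to the underside of the seat, each leg's axis is inset half a diameter from the nearest pair of seat edges (so the leg's bounding box is flush with the corner).

The stool is on top of the table.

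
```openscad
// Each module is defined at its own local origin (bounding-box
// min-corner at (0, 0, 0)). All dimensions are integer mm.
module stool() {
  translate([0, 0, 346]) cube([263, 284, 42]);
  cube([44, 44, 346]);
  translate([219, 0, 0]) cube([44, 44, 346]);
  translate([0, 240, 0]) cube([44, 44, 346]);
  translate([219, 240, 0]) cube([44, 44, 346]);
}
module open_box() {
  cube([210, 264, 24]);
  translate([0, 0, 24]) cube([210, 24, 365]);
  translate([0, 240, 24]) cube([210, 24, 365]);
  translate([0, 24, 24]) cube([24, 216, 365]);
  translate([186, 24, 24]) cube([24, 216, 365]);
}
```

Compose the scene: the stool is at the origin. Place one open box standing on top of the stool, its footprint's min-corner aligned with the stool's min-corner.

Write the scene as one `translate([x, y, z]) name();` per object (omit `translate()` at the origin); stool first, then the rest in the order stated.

stool();
translate([0, 0, 388]) open_box();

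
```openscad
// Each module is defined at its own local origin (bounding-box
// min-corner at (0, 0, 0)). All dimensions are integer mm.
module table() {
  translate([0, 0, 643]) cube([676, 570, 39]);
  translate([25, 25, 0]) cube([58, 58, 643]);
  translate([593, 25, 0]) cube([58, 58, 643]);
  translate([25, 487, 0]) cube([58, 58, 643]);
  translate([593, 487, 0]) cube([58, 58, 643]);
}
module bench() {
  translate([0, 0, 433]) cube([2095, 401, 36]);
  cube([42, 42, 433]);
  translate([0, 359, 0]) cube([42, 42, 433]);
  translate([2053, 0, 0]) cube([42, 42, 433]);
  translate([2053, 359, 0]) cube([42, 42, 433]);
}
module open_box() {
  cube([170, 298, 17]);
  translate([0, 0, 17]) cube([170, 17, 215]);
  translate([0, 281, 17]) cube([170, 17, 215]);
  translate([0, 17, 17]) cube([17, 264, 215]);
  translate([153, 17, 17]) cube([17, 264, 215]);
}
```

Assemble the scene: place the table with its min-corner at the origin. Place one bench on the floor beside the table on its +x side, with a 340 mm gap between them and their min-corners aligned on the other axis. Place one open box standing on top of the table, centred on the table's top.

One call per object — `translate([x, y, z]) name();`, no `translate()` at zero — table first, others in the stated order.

table();
translate([1016, 0, 0]) bench();
translate([253, 136, 682]) open_box();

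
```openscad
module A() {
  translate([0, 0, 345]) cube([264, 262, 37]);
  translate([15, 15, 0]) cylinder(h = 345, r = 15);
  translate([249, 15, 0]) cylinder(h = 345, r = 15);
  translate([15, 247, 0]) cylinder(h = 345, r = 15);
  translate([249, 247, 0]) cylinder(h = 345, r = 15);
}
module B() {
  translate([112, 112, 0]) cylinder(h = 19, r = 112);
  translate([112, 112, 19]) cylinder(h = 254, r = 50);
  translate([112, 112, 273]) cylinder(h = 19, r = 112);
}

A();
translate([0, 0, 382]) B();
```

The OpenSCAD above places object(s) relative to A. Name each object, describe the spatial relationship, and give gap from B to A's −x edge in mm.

A is a stool. B is a spool. The spool is on top of the stool. The gap from the spool to the stool's −x edge is 0 mm.

The spool's min-x is at 0; the stool's min-x is 0; gap = 0 mm.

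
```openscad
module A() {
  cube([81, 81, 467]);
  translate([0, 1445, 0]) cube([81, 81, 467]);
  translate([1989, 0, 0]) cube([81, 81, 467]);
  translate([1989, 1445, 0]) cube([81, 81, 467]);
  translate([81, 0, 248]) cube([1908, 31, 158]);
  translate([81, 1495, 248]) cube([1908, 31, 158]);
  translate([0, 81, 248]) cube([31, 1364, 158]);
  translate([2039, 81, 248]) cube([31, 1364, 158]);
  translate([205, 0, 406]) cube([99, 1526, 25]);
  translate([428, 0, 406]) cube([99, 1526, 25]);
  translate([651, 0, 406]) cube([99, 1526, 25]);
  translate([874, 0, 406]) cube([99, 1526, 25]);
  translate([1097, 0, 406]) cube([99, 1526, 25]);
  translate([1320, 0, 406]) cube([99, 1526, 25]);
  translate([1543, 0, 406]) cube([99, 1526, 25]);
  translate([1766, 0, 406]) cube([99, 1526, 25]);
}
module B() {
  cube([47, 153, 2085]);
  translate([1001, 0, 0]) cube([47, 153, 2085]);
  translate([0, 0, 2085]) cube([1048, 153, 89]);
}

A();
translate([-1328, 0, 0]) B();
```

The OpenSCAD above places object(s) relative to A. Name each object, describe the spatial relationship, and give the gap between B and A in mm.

The door frame's nearest face is 280 mm from the bed frame's −x face.

A is a bed frame. B is a door frame. The door frame is on the floor beside the bed frame on its −x side. The gap between the door frame and the bed frame is 280 mm.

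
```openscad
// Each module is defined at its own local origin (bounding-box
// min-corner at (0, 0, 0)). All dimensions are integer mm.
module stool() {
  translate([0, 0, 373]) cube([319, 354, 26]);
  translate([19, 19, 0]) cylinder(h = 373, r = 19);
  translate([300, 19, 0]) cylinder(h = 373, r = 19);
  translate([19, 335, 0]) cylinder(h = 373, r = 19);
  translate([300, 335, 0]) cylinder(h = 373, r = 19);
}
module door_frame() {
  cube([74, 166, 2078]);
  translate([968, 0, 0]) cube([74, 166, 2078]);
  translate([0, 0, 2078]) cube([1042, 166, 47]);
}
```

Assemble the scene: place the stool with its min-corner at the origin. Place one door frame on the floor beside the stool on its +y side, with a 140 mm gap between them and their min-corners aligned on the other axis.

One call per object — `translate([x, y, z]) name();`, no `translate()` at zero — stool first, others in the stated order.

stool();
translate([0, 494, 0]) door_frame();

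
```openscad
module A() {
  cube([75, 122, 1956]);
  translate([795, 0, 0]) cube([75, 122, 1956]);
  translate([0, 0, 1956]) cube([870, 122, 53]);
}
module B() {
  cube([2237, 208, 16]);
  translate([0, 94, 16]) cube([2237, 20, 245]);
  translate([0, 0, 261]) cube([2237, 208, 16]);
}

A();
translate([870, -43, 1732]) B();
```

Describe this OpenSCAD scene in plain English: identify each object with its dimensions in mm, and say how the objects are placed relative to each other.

A is a door frame. The clear opening is 720 mm wide and 1956 mm high. Two 75 mm wide jambs, 122 mm deep, stand either side of the opening from the floor to the top of the opening. A 53 mm thick head sits across the top of both jambs, spanning the full outside width of the frame.

B is an I-beam lying along x, 2237 mm long. Overall section height 277 mm. Two flanges 208 mm wide (y) and 16 mm thick, one on the floor and one at the top; a web 20 mm thick runs between them, centred on the flange width.

The I-beam is beside the door frame with their tops flush at z = 2009.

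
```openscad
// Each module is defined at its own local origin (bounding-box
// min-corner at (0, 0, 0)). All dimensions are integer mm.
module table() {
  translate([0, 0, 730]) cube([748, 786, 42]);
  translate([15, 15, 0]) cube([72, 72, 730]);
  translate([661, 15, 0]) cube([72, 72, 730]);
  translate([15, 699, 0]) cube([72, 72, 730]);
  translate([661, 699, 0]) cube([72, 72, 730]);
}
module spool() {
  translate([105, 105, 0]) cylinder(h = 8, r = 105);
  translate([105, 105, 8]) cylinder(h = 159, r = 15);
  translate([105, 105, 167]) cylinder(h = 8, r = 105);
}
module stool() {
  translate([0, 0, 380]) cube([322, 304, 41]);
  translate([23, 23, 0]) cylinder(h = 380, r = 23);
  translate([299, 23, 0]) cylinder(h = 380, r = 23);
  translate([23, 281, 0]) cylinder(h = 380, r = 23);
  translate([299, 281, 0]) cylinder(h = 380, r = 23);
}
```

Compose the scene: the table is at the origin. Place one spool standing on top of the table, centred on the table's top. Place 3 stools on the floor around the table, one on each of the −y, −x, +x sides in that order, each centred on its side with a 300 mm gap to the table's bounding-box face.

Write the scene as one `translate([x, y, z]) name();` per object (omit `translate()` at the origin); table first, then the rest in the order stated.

table();
translate([269, 288, 772]) spool();
translate([213, -604, 0]) stool();
translate([-622, 241, 0]) stool();
translate([1048, 241, 0]) stool();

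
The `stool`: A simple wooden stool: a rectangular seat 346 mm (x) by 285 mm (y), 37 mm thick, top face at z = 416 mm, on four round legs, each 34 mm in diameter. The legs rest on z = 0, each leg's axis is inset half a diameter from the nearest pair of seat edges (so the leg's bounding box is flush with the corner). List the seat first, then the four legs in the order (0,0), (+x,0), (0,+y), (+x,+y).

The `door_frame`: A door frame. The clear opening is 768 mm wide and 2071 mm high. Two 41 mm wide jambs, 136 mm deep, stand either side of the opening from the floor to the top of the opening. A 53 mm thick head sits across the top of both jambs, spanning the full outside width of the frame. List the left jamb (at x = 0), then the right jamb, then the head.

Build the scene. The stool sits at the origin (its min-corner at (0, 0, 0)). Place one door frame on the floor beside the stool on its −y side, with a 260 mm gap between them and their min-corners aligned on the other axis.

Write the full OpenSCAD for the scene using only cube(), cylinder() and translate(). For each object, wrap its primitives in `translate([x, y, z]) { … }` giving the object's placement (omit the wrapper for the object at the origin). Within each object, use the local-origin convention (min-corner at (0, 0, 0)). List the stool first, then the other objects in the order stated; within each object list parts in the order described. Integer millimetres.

translate([0, 0, 379]) cube([346, 285, 37]);
translate([17, 17, 0]) cylinder(h = 379, r = 17);
translate([329, 17, 0]) cylinder(h = 379, r = 17);
translate([17, 268, 0]) cylinder(h = 379, r = 17);
translate([329, 268, 0]) cylinder(h = 379, r = 17);
translate([0, -396, 0]) {
  cube([41, 136, 2071]);
  translate([809, 0, 0]) cube([41, 136, 2071]);
  translate([0, 0, 2071]) cube([850, 136, 53]);
}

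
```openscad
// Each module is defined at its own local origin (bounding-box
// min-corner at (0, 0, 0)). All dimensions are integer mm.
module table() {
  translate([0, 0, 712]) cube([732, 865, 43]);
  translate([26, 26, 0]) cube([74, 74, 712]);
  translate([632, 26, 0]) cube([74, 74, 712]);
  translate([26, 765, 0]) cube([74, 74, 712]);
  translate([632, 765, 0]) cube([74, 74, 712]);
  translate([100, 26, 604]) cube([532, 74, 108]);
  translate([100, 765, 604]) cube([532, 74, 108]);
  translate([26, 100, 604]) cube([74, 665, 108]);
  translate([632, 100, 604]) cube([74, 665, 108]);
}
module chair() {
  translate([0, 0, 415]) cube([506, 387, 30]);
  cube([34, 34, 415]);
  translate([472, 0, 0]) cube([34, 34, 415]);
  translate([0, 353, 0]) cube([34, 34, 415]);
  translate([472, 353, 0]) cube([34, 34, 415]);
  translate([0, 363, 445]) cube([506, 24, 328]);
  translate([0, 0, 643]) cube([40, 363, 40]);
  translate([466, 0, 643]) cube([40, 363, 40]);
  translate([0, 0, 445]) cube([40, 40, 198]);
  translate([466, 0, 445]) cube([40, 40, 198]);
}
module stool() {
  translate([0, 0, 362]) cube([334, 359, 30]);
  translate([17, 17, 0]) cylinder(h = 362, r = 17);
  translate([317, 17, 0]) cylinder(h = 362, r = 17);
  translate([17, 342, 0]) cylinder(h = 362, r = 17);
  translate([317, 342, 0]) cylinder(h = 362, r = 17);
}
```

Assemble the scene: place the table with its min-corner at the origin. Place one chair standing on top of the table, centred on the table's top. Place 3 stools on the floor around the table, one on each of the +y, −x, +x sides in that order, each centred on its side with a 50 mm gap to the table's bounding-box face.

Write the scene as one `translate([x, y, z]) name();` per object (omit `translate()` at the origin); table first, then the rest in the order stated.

table();
translate([113, 239, 755]) chair();
translate([199, 915, 0]) stool();
translate([-384, 253, 0]) stool();
translate([782, 253, 0]) stool();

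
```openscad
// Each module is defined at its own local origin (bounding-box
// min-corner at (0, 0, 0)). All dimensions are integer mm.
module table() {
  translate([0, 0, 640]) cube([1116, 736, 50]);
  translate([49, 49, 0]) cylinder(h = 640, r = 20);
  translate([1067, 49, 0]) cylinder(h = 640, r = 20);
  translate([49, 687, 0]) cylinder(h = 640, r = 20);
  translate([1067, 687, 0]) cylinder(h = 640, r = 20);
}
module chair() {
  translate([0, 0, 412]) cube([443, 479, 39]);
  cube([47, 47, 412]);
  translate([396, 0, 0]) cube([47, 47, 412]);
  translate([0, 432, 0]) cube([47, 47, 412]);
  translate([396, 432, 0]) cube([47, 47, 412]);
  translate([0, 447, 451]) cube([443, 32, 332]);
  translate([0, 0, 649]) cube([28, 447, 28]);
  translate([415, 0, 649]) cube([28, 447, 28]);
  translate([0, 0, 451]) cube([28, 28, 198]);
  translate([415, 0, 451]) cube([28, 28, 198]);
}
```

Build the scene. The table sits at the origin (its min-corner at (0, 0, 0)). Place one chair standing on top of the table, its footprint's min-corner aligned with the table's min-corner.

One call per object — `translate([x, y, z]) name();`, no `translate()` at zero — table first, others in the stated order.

table();
translate([0, 0, 690]) chair();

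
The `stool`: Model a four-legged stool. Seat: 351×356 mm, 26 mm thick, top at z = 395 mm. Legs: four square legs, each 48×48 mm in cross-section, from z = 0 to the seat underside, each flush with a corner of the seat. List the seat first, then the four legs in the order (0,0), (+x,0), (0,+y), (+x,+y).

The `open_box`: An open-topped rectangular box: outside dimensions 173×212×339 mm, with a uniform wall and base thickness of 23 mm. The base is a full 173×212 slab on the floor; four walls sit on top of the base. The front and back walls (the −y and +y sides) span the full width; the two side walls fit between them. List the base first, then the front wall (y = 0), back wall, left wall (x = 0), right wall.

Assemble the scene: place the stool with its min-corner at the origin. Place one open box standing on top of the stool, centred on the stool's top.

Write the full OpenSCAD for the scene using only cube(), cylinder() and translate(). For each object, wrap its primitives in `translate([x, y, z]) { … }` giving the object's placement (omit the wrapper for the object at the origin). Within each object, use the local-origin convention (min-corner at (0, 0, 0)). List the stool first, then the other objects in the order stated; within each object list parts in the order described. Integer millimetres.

translate([0, 0, 369]) cube([351, 356, 26]);
cube([48, 48, 369]);
translate([303, 0, 0]) cube([48, 48, 369]);
translate([0, 308, 0]) cube([48, 48, 369]);
translate([303, 308, 0]) cube([48, 48, 369]);
translate([89, 72, 395]) {
  cube([173, 212, 23]);
  translate([0, 0, 23]) cube([173, 23, 316]);
  translate([0, 189, 23]) cube([173, 23, 316]);
  translate([0, 23, 23]) cube([23, 166, 316]);
  translate([150, 23, 23]) cube([23, 166, 316]);
}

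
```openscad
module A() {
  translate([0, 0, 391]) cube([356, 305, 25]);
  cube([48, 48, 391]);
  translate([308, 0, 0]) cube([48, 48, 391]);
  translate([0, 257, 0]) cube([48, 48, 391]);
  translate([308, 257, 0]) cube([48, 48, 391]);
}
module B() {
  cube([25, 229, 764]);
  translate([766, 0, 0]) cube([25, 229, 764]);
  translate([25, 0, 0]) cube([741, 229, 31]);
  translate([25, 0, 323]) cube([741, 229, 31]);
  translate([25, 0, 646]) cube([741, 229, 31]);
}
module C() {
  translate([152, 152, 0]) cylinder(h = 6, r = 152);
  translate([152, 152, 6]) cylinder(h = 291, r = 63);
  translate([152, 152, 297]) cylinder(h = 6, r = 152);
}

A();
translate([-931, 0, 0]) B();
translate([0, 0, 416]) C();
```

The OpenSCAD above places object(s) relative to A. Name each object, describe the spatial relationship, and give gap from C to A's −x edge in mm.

A is a stool. B is a bookshelf. C is a spool. The bookshelf is on the floor beside the stool on its −x side. The spool is on top of the stool. The gap from the spool to the stool's −x edge is 0 mm.

The spool's min-x is at 0; the stool's min-x is 0; gap = 0 mm.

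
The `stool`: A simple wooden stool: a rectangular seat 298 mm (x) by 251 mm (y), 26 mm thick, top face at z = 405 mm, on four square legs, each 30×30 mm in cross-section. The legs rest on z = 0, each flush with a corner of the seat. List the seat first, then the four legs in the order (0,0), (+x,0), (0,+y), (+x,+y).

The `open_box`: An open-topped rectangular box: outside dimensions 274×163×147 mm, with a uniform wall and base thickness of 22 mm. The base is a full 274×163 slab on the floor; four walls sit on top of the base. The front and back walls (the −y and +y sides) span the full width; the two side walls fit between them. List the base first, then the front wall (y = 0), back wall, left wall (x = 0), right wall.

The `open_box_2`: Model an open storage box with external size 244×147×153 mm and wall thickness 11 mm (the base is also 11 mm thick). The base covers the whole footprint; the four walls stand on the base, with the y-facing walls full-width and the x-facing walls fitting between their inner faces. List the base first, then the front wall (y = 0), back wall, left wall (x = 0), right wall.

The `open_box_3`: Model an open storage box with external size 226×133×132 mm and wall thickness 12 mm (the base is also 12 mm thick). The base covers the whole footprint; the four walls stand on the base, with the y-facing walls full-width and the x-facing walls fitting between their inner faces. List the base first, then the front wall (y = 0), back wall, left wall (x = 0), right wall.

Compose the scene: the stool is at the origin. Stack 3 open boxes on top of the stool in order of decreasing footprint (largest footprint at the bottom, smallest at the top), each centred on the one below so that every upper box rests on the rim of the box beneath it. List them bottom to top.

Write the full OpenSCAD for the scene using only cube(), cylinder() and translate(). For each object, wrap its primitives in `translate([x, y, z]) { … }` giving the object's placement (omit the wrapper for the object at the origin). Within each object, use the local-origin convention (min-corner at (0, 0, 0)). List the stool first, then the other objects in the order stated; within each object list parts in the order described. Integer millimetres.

translate([0, 0, 379]) cube([298, 251, 26]);
cube([30, 30, 379]);
translate([268, 0, 0]) cube([30, 30, 379]);
translate([0, 221, 0]) cube([30, 30, 379]);
translate([268, 221, 0]) cube([30, 30, 379]);
translate([12, 44, 405]) {
  cube([274, 163, 22]);
  translate([0, 0, 22]) cube([274, 22, 125]);
  translate([0, 141, 22]) cube([274, 22, 125]);
  translate([0, 22, 22]) cube([22, 119, 125]);
  translate([252, 22, 22]) cube([22, 119, 125]);
}
translate([27, 52, 552]) {
  cube([244, 147, 11]);
  translate([0, 0, 11]) cube([244, 11, 142]);
  translate([0, 136, 11]) cube([244, 11, 142]);
  translate([0, 11, 11]) cube([11, 125, 142]);
  translate([233, 11, 11]) cube([11, 125, 142]);
}
translate([36, 59, 705]) {
  cube([226, 133, 12]);
  translate([0, 0, 12]) cube([226, 12, 120]);
  translate([0, 121, 12]) cube([226, 12, 120]);
  translate([0, 12, 12]) cube([12, 109, 120]);
  translate([214, 12, 12]) cube([12, 109, 120]);
}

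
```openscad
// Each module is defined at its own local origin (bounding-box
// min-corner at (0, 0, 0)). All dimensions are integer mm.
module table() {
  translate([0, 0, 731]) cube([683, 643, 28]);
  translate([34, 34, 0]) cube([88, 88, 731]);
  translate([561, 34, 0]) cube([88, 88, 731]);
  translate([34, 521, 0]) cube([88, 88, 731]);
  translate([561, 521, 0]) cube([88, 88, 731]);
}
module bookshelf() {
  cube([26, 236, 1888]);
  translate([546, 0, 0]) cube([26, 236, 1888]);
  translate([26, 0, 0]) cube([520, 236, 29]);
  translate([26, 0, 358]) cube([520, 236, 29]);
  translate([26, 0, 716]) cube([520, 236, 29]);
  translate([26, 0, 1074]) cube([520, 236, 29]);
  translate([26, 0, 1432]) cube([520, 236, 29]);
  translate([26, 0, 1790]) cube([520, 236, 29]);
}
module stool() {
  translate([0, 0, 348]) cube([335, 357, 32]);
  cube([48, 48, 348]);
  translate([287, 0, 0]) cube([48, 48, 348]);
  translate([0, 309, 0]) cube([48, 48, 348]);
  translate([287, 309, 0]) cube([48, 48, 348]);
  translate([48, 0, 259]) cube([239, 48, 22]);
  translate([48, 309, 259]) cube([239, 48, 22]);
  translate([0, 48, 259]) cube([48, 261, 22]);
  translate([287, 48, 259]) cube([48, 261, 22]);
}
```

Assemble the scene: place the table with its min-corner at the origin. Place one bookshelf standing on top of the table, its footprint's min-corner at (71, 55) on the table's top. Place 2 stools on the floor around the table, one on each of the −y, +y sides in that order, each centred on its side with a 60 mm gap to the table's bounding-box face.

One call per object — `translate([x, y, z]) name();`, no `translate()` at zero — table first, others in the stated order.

table();
translate([71, 55, 759]) bookshelf();
translate([174, -417, 0]) stool();
translate([174, 703, 0]) stool();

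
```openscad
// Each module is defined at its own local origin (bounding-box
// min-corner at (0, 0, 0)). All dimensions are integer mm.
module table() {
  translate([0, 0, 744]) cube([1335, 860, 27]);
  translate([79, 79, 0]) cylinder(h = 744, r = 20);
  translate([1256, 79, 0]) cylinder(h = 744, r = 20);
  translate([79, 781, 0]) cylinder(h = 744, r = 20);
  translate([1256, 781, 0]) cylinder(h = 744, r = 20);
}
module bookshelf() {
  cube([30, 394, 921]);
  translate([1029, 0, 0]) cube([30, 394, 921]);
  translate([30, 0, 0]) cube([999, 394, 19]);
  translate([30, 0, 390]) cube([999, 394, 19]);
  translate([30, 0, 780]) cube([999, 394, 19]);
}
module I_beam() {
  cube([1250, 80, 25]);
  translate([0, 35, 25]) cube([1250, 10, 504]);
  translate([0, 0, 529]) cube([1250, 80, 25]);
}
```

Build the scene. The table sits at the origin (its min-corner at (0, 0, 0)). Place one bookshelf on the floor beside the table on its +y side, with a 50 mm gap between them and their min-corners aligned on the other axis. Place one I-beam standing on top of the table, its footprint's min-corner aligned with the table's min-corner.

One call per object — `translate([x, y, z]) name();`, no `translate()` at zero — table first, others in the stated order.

table();
translate([0, 910, 0]) bookshelf();
translate([0, 0, 771]) I_beam();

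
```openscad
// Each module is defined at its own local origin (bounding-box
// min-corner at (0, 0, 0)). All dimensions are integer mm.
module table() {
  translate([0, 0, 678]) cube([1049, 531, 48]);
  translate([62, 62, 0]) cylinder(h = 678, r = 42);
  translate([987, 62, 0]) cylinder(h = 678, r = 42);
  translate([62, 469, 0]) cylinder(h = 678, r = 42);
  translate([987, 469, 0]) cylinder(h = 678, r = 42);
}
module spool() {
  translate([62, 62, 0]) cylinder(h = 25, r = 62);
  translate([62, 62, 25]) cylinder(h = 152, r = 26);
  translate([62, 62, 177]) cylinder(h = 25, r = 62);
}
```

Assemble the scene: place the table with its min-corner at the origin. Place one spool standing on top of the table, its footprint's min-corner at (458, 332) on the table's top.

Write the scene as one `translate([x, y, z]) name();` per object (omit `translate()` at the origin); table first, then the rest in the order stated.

table();
translate([458, 332, 726]) spool();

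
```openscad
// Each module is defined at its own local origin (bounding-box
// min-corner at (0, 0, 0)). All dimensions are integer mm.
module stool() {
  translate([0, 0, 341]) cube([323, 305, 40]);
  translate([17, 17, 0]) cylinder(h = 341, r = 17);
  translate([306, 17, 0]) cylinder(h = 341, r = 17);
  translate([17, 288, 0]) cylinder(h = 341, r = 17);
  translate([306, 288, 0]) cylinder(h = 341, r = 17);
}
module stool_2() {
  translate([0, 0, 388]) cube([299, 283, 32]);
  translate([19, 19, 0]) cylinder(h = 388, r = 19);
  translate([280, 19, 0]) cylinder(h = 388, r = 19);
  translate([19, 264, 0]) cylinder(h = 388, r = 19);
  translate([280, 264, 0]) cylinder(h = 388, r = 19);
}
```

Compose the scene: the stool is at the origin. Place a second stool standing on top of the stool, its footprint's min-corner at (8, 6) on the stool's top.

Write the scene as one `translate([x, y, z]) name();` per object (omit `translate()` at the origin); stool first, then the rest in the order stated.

stool();
translate([8, 6, 381]) stool_2();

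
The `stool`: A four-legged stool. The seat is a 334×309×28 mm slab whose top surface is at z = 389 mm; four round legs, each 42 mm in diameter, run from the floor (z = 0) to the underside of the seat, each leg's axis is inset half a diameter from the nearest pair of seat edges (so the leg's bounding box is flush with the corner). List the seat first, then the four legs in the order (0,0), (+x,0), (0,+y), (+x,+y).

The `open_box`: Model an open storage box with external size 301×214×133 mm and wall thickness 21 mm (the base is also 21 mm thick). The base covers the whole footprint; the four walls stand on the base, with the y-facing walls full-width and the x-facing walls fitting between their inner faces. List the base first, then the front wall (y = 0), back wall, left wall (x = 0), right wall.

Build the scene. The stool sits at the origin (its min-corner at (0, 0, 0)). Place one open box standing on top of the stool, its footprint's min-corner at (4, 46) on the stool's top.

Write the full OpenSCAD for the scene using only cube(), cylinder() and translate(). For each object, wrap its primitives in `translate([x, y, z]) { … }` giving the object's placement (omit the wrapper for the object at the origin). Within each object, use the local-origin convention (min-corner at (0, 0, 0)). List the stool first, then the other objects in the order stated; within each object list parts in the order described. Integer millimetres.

translate([0, 0, 361]) cube([334, 309, 28]);
translate([21, 21, 0]) cylinder(h = 361, r = 21);
translate([313, 21, 0]) cylinder(h = 361, r = 21);
translate([21, 288, 0]) cylinder(h = 361, r = 21);
translate([313, 288, 0]) cylinder(h = 361, r = 21);
translate([4, 46, 389]) {
  cube([301, 214, 21]);
  translate([0, 0, 21]) cube([301, 21, 112]);
  translate([0, 193, 21]) cube([301, 21, 112]);
  translate([0, 21, 21]) cube([21, 172, 112]);
  translate([280, 21, 21]) cube([21, 172, 112]);
}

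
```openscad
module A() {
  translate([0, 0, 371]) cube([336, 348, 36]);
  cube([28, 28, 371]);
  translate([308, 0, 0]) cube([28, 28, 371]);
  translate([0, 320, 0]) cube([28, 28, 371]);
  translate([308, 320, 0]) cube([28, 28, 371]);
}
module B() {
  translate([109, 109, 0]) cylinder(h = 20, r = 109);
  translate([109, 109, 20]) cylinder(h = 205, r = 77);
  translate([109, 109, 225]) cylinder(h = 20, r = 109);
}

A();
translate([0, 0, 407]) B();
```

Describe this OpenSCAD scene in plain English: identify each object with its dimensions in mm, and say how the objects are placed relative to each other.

A is a simple wooden stool: a rectangular seat 336 mm (x) by 348 mm (y), 36 mm thick, top face at z = 407 mm, on four square legs, each 28×28 mm in cross-section. The legs rest on z = 0, each flush with a corner of the seat.

B is a spool: two coaxial disc flanges of radius 109 mm and thickness 20 mm, joined by a core cylinder of radius 77 mm and height 205 mm. The lower flange rests on z = 0 and the three cylinders share a vertical axis.

The spool is on top of the stool.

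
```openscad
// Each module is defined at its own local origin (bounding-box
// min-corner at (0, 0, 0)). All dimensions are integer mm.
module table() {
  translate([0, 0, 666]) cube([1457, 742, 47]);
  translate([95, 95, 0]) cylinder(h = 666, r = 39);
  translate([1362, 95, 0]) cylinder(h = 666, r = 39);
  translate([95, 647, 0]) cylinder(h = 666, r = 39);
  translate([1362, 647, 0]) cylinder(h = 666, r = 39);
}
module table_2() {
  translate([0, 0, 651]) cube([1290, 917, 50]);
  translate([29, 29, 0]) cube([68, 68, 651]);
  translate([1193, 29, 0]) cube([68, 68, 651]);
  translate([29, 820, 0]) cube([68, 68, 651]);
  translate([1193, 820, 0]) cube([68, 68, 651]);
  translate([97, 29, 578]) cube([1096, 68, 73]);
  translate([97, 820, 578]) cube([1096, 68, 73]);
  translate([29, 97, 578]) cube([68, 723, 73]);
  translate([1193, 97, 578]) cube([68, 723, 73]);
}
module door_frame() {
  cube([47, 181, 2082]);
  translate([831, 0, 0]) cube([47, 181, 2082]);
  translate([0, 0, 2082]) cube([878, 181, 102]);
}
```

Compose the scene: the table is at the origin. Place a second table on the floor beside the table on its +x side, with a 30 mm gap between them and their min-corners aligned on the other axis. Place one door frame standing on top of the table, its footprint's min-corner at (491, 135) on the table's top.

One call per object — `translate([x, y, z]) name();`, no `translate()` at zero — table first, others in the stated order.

table();
translate([1487, 0, 0]) table_2();
translate([491, 135, 713]) door_frame();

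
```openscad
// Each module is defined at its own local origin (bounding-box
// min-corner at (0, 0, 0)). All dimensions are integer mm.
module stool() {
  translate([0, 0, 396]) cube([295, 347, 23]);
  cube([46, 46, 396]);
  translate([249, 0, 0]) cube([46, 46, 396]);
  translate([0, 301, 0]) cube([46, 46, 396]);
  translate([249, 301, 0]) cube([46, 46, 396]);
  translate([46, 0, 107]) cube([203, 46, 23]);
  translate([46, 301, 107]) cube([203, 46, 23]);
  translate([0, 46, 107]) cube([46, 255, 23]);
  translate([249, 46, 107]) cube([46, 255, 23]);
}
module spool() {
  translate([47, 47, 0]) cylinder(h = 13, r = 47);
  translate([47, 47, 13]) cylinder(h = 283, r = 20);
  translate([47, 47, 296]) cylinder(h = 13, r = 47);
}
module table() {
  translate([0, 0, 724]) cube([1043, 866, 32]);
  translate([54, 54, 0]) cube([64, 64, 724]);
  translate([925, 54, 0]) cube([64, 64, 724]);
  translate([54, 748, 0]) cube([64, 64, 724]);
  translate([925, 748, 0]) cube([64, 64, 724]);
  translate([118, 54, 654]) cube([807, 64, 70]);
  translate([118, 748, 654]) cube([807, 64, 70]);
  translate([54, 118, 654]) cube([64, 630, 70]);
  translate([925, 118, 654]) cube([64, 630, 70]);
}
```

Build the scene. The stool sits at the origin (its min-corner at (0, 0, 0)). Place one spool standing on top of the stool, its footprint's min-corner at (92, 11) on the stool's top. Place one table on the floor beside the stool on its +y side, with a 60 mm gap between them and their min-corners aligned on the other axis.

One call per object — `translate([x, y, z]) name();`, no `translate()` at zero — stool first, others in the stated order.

stool();
translate([92, 11, 419]) spool();
translate([0, 407, 0]) table();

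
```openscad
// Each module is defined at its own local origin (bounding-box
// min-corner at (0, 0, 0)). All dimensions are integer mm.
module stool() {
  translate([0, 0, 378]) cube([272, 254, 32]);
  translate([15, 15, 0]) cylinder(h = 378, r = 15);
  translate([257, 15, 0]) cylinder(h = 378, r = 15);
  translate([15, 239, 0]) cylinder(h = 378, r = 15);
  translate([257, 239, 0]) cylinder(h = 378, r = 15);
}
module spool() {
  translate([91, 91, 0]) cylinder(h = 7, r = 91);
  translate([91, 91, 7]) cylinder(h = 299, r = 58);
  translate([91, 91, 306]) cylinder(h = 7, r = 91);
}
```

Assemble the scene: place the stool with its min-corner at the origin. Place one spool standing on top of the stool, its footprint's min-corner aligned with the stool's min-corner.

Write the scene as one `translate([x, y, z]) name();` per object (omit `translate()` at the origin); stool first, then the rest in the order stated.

stool();
translate([0, 0, 410]) spool();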